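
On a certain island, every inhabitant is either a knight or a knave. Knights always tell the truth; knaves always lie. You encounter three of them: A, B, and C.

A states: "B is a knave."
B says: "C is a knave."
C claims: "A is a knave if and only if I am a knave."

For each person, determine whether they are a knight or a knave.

Consider A. Suppose A is a knave.
Then whichever role C has, C's statement has the wrong truth value — contradiction.
So A is a knight.
Consider B. Suppose B is a knight.
Then A's statement comes out false, contradicting A being a knight.
So B is a knave.
Consider C. Suppose C is a knave.
Then B's statement comes out true, contradicting B being a knave.
So C is a knight.

A: knight, B: knave, C: knight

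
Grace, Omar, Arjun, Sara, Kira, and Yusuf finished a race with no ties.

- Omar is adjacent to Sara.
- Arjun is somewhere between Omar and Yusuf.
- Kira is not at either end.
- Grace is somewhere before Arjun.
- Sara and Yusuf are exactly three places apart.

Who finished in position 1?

Grace

With clues 1–2, Arjun is ruled out for place 1.
With clues 1–3, Kira is ruled out for place 1.
With clues 1–5, Omar, Sara, and Yusuf are ruled out for place 1.
So place 1 is Grace.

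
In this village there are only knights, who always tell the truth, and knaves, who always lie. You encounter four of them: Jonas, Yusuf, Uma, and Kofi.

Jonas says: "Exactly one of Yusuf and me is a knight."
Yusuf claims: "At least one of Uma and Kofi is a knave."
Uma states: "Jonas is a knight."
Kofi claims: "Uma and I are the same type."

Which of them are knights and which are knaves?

Consider Jonas. Suppose Jonas is a knave.
Then no assignment of the remaining roles makes every statement match its speaker's type — contradiction.
So Jonas is a knight.
With that fixed, Uma's statement is true, so Uma is a knight.
Consider Yusuf. Suppose Yusuf is a knight.
Then Jonas's statement comes out false, contradicting Jonas being a knight.
So Yusuf is a knave.
Consider Kofi. Suppose Kofi is a knave.
Then Yusuf's statement comes out true, contradicting Yusuf being a knave.
So Kofi is a knight.

Jonas: knight, Yusuf: knave, Uma: knight, Kofi: knight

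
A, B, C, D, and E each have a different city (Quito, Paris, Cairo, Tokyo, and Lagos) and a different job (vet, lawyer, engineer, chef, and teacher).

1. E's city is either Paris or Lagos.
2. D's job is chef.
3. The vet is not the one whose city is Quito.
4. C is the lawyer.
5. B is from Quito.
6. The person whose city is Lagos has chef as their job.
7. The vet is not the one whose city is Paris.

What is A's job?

With clues 1–2, chef is impossible for A's job.
With clues 1–4, lawyer is impossible for A's job.
With clues 1–7, engineer and teacher are impossible for A's job.
That leaves vet.

vet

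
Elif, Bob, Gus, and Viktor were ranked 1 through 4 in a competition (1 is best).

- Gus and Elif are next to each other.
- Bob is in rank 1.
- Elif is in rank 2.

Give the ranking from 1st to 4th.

Bob, Elif, Gus, Viktor

From clues 1–2: Bob → rank 1.
From clues 1–3: Elif → rank 2, Gus → rank 3, Viktor → rank 4.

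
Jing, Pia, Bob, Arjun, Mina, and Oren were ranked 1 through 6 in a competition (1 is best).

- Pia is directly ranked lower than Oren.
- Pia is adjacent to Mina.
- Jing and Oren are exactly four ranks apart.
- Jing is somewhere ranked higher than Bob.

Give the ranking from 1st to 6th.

Oren, Pia, Mina, Arjun, Jing, Bob

From clue 1: Pia is in {2,3,4,5,6}.
From clues 1–2: Pia is in {2,3,4,5}.
From clues 1–3: Jing is in {5,6}.
From clues 1–4: Oren → rank 1, Pia → rank 2, Mina → rank 3, Arjun → rank 4, Jing → rank 5, Bob → rank 6.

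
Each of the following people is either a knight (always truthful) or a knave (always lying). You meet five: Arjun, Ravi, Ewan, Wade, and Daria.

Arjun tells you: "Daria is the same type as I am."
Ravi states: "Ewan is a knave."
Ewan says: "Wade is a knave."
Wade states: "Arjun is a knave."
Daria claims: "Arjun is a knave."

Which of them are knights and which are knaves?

Arjun: knave, Ravi: knight, Ewan: knave, Wade: knight, Daria: knight

Consider Arjun. Suppose Arjun is a knight.
Then no assignment of the remaining roles makes every statement match its speaker's type — contradiction.
So Arjun is a knave.
With that fixed, Wade's statement is true, so Wade is a knight.
With that fixed, Daria's statement is true, so Daria is a knight.
With that fixed, Ewan's statement is false, so Ewan is a knave.
With that fixed, Ravi's statement is true, so Ravi is a knight.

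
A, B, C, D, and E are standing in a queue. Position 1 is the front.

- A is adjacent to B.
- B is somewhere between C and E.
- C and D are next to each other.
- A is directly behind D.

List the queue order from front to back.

From clues 1–2: A is in {2,3,4}.
From clues 1–3: E is in {1,5}.
From clues 1–4: C → position 1, D → position 2, A → position 3, B → position 4, E → position 5.

C, D, A, B, E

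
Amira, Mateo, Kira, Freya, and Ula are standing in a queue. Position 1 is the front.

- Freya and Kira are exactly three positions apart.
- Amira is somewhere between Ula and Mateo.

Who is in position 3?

Amira

With clue 1, Freya and Kira are ruled out for position 3.
With clues 1–2, Mateo and Ula are ruled out for position 3.
So position 3 is Amira.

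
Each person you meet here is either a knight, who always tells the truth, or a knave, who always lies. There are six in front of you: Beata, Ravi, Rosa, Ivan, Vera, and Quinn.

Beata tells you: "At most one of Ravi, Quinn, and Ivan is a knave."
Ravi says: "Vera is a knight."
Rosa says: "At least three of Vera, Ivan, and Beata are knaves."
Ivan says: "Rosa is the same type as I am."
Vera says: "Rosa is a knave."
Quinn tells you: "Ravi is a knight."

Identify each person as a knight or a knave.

Consider Beata. Suppose Beata is a knight.
Then no assignment of the remaining roles makes every statement match its speaker's type — contradiction.
So Beata is a knave.
Consider Ravi. Suppose Ravi is a knight.
Then no assignment of the remaining roles makes every statement match its speaker's type — contradiction.
So Ravi is a knave.
With that fixed, Quinn's statement is false, so Quinn is a knave.
Consider Rosa. Suppose Rosa is a knave.
Then whichever role Ivan has, Ivan's statement has the wrong truth value — contradiction.
So Rosa is a knight.
With that fixed, Vera's statement is false, so Vera is a knave.
Consider Ivan. Suppose Ivan is a knight.
Then Rosa's statement comes out false, contradicting Rosa being a knight.
So Ivan is a knave.

Beata: knave, Ravi: knave, Rosa: knight, Ivan: knave, Vera: knave, Quinn: knave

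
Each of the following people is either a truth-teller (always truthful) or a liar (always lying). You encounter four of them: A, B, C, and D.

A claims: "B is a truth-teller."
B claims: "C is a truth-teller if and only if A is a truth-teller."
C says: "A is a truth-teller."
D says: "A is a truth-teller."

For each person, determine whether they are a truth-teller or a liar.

Consider A. Suppose A is a liar.
Then no assignment of the remaining roles makes every statement match its speaker's type — contradiction.
So A is a truth-teller.
With that fixed, C's statement is true, so C is a truth-teller.
With that fixed, D's statement is true, so D is a truth-teller.
With that fixed, B's statement is true, so B is a truth-teller.

A: truth-teller, B: truth-teller, C: truth-teller, D: truth-teller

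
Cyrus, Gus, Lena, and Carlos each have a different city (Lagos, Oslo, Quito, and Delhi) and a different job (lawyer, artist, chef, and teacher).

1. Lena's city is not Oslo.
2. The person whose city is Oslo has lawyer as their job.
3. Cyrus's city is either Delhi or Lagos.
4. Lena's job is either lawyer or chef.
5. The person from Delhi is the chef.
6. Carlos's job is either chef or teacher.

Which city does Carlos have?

With clues 1–5, Delhi and Lagos are impossible for Carlos's city.
With clues 1–6, Oslo is impossible for Carlos's city.
That leaves Quito.

Quito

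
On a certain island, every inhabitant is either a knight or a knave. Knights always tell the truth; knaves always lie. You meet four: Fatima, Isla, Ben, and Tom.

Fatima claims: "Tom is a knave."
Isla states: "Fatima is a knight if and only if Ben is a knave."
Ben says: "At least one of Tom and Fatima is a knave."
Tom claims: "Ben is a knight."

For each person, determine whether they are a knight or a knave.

Fatima: knave, Isla: knight, Ben: knight, Tom: knight

Consider Fatima. Suppose Fatima is a knight.
Then no assignment of the remaining roles makes every statement match its speaker's type — contradiction.
So Fatima is a knave.
With that fixed, Ben's statement is true, so Ben is a knight.
With that fixed, Tom's statement is true, so Tom is a knight.
With that fixed, Isla's statement is true, so Isla is a knight.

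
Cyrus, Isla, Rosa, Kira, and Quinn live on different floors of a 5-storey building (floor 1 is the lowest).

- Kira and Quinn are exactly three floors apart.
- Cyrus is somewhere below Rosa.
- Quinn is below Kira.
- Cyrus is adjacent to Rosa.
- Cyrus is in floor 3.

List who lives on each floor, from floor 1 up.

Isla, Quinn, Cyrus, Rosa, Kira

From clue 1: Kira is in {1,2,4,5}.
From clues 1–2: Cyrus is in {1,2,3}.
From clues 1–3: Kira is in {4,5}.
From clues 1–4: Cyrus is in {2,3}.
From clues 1–5: Isla → floor 1, Quinn → floor 2, Cyrus → floor 3, Rosa → floor 4, Kira → floor 5.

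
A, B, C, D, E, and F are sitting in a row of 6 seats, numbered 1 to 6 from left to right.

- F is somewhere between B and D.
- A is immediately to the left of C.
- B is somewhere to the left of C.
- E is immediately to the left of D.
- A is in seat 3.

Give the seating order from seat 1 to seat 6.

B, F, A, C, E, D

From clue 1: F is in {2,3,4,5}.
From clues 1–3: A is in {2,3,4,5}.
From clues 1–4: B is in {1,4}.
From clues 1–5: B → seat 1, F → seat 2, A → seat 3, C → seat 4, E → seat 5, D → seat 6.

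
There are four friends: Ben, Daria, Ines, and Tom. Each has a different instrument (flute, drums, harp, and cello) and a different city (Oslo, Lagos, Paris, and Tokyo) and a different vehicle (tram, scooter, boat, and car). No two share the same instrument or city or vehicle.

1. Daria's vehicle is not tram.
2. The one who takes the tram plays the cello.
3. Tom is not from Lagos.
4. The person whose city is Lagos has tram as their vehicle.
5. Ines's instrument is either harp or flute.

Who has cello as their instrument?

With clues 1–2, Daria is impossible for the one with instrument cello.
With clues 1–4, Tom is impossible for the one with instrument cello.
With clues 1–5, Ines is impossible for the one with instrument cello.
That leaves Ben.

Ben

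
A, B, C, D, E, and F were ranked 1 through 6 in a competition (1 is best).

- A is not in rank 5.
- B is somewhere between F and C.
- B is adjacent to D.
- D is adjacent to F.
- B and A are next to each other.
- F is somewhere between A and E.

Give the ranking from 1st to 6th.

From clue 1: A is in {1,2,3,4,6}.
From clues 1–2: B is in {2,3,4,5}.
From clues 1–5: B is in {3,4}.
From clues 1–6: C → rank 1, A → rank 2, B → rank 3, D → rank 4, F → rank 5, E → rank 6.

C, A, B, D, F, E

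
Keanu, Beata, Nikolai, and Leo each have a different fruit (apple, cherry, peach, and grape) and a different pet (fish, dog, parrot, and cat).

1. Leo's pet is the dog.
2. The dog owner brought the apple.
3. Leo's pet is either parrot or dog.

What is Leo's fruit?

With clues 1–2, cherry, grape, and peach are impossible for Leo's fruit.
That leaves apple.

apple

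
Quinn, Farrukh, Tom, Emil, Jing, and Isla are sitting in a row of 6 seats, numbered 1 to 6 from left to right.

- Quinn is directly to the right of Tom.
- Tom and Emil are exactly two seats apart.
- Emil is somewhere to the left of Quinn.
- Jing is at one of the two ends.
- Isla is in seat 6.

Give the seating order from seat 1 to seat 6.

From clue 1: Quinn is in {2,3,4,5,6}.
From clues 1–3: Quinn is in {4,5,6}.
From clues 1–4: Jing is in {1,6}.
From clues 1–5: Jing → seat 1, Emil → seat 2, Farrukh → seat 3, Tom → seat 4, Quinn → seat 5, Isla → seat 6.

Jing, Emil, Farrukh, Tom, Quinn, Isla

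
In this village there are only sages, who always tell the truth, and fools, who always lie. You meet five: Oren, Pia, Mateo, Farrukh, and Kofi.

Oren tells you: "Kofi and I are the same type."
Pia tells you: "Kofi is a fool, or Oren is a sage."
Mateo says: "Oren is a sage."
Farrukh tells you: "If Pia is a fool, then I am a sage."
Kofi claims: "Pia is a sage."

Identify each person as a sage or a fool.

Oren: sage, Pia: sage, Mateo: sage, Farrukh: sage, Kofi: sage

Consider Oren. Suppose Oren is a fool.
Then no assignment of the remaining roles makes every statement match its speaker's type — contradiction.
So Oren is a sage.
With that fixed, Pia's statement is true, so Pia is a sage.
With that fixed, Mateo's statement is true, so Mateo is a sage.
With that fixed, Farrukh's statement is true, so Farrukh is a sage.
With that fixed, Kofi's statement is true, so Kofi is a sage.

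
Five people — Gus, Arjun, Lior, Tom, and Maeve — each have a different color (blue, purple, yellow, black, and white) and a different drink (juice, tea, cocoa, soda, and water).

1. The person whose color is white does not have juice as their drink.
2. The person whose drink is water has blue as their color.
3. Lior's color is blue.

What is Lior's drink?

With clues 1–3, cocoa, juice, soda, and tea are impossible for Lior's drink.
That leaves water.

water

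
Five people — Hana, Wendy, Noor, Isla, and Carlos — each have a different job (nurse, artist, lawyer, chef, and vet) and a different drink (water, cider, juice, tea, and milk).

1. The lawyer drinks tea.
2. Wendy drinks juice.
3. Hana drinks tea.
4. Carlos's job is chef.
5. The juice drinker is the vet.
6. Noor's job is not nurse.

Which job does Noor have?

artist

With clues 1–3, lawyer is impossible for Noor's job.
With clues 1–4, chef is impossible for Noor's job.
With clues 1–5, vet is impossible for Noor's job.
With clues 1–6, nurse is impossible for Noor's job.
That leaves artist.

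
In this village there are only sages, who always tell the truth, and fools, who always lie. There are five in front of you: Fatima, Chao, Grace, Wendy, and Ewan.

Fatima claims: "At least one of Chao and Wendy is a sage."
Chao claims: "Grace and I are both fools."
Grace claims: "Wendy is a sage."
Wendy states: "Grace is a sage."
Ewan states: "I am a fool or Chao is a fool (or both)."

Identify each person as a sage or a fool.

Consider Fatima. Suppose Fatima is a fool.
Then no assignment of the remaining roles makes every statement match its speaker's type — contradiction.
So Fatima is a sage.
Consider Chao. Suppose Chao is a sage.
Then Chao's own statement would have to be true, but it can't be — contradiction.
So Chao is a fool.
With that fixed, Ewan's statement is true, so Ewan is a sage.
Consider Grace. Suppose Grace is a fool.
Then Chao's statement comes out true, contradicting Chao being a fool.
So Grace is a sage.
With that fixed, Wendy's statement is true, so Wendy is a sage.

Fatima: sage, Chao: fool, Grace: sage, Wendy: sage, Ewan: sage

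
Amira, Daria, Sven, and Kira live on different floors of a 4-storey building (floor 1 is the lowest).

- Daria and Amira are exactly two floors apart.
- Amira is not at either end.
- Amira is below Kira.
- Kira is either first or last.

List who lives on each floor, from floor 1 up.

From clues 1–2: Amira is in {2,3}.
From clues 1–4: Daria → floor 1, Sven → floor 2, Amira → floor 3, Kira → floor 4.

Daria, Sven, Amira, Kira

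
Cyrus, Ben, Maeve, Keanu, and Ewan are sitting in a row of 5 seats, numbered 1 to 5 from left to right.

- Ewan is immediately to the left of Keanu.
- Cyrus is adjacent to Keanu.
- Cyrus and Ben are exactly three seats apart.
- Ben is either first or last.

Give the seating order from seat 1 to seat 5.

Ben, Ewan, Keanu, Cyrus, Maeve

From clue 1: Keanu is in {2,3,4,5}.
From clues 1–2: Cyrus is in {3,4,5}.
From clues 1–3: Cyrus is in {4,5}.
From clues 1–4: Ben → seat 1, Ewan → seat 2, Keanu → seat 3, Cyrus → seat 4, Maeve → seat 5.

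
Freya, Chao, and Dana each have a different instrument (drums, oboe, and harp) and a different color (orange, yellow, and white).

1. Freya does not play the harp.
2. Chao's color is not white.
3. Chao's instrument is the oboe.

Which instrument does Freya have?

drums

Clue 1 rules out harp for Freya's instrument.
With clues 1–3, oboe is impossible for Freya's instrument.
That leaves drums.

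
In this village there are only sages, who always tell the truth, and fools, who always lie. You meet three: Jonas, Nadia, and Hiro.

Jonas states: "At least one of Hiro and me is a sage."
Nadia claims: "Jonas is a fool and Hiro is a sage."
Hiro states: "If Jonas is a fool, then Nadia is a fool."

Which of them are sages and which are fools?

Jonas: sage, Nadia: fool, Hiro: sage

Consider Jonas. Suppose Jonas is a fool.
Then no assignment of the remaining roles makes every statement match its speaker's type — contradiction.
So Jonas is a sage.
With that fixed, Nadia's statement is false, so Nadia is a fool.
With that fixed, Hiro's statement is true, so Hiro is a sage.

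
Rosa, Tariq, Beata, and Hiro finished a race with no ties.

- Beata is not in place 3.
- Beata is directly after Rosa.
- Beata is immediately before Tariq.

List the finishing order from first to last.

Rosa, Beata, Tariq, Hiro

From clue 1: Beata is in {1,2,4}.
From clues 1–2: Rosa is in {1,3}.
From clues 1–3: Rosa → place 1, Beata → place 2, Tariq → place 3, Hiro → place 4.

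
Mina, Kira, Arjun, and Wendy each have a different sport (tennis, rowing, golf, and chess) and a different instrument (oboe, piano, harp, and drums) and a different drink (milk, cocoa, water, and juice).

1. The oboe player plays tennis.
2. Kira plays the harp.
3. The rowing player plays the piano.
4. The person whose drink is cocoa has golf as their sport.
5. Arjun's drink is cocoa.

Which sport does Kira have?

With clues 1–2, tennis is impossible for Kira's sport.
With clues 1–3, rowing is impossible for Kira's sport.
With clues 1–5, golf is impossible for Kira's sport.
That leaves chess.

chess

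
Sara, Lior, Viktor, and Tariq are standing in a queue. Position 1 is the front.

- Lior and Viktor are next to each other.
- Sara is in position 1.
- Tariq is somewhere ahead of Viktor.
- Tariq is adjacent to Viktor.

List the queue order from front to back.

From clues 1–2: Sara → position 1.
From clues 1–3: Tariq → position 2.
From clues 1–4: Viktor → position 3, Lior → position 4.

Sara, Tariq, Viktor, Lior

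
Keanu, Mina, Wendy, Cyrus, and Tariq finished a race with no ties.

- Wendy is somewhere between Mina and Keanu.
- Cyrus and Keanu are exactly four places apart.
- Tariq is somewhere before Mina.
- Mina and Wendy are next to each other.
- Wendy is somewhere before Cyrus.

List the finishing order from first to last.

From clue 1: Wendy is in {2,3,4}.
From clues 1–2: Keanu is in {1,5}.
From clues 1–4: Tariq → place 2.
From clues 1–5: Keanu → place 1, Wendy → place 3, Mina → place 4, Cyrus → place 5.

Keanu, Tariq, Wendy, Mina, Cyrus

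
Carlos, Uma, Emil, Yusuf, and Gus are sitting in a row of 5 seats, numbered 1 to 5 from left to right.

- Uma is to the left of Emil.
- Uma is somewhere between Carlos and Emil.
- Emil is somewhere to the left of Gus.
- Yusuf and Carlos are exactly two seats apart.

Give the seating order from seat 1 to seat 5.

From clue 1: Uma is in {1,2,3,4}.
From clues 1–2: Carlos is in {1,2,3}.
From clues 1–3: Carlos is in {1,2}.
From clues 1–4: Carlos → seat 1, Uma → seat 2, Yusuf → seat 3, Emil → seat 4, Gus → seat 5.

Carlos, Uma, Yusuf, Emil, Gus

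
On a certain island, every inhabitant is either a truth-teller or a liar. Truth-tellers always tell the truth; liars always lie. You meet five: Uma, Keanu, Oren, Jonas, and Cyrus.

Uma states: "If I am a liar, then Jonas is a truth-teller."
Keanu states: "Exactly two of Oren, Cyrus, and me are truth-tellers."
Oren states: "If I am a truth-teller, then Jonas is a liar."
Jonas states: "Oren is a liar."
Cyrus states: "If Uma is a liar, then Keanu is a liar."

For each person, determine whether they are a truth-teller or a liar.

Consider Uma. Suppose Uma is a truth-teller.
Then no assignment of the remaining roles makes every statement match its speaker's type — contradiction.
So Uma is a liar.
Consider Keanu. Suppose Keanu is a liar.
Then no assignment of the remaining roles makes every statement match its speaker's type — contradiction.
So Keanu is a truth-teller.
With that fixed, Cyrus's statement is false, so Cyrus is a liar.
Consider Oren. Suppose Oren is a liar.
Then Keanu's statement comes out false, contradicting Keanu being a truth-teller.
So Oren is a truth-teller.
With that fixed, Jonas's statement is false, so Jonas is a liar.

Uma: liar, Keanu: truth-teller, Oren: truth-teller, Jonas: liar, Cyrus: liar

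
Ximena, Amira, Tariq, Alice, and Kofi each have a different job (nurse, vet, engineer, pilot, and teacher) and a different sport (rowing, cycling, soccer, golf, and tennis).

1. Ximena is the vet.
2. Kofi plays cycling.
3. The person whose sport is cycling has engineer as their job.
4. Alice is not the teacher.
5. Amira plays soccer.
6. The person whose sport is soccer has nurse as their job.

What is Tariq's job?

Clue 1 rules out vet for Tariq's job.
With clues 1–3, engineer is impossible for Tariq's job.
With clues 1–6, nurse and pilot are impossible for Tariq's job.
That leaves teacher.

teacher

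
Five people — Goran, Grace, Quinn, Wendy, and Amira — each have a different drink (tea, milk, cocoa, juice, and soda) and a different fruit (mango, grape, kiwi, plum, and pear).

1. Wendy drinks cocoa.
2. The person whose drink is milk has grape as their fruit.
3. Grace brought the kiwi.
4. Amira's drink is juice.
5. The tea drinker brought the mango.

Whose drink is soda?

Clue 1 rules out Wendy for the one with drink soda.
With clues 1–4, Amira is impossible for the one with drink soda.
With clues 1–5, Goran and Quinn are impossible for the one with drink soda.
That leaves Grace.

Grace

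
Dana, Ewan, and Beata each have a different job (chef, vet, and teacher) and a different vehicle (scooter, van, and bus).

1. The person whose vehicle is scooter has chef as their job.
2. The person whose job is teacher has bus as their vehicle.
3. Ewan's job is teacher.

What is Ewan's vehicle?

bus

With clues 1–3, scooter and van are impossible for Ewan's vehicle.
That leaves bus.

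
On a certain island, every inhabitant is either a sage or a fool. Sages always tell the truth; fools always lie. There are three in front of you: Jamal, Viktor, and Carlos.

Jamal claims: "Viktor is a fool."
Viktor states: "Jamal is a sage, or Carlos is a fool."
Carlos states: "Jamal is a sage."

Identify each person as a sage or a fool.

Jamal: fool, Viktor: sage, Carlos: fool

Consider Jamal. Suppose Jamal is a sage.
Then no assignment of the remaining roles makes every statement match its speaker's type — contradiction.
So Jamal is a fool.
With that fixed, Carlos's statement is false, so Carlos is a fool.
With that fixed, Viktor's statement is true, so Viktor is a sage.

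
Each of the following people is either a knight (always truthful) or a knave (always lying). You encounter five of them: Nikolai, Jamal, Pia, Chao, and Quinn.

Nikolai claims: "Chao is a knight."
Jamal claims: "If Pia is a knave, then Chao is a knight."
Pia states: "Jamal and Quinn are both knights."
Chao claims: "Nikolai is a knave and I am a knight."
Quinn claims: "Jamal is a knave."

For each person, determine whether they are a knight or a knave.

Consider Nikolai. Suppose Nikolai is a knight.
Then no assignment of the remaining roles makes every statement match its speaker's type — contradiction.
So Nikolai is a knave.
Consider Jamal. Suppose Jamal is a knight.
Then no assignment of the remaining roles makes every statement match its speaker's type — contradiction.
So Jamal is a knave.
With that fixed, Pia's statement is false, so Pia is a knave.
With that fixed, Quinn's statement is true, so Quinn is a knight.
Consider Chao. Suppose Chao is a knight.
Then Nikolai's statement comes out true, contradicting Nikolai being a knave.
So Chao is a knave.

Nikolai: knave, Jamal: knave, Pia: knave, Chao: knave, Quinn: knight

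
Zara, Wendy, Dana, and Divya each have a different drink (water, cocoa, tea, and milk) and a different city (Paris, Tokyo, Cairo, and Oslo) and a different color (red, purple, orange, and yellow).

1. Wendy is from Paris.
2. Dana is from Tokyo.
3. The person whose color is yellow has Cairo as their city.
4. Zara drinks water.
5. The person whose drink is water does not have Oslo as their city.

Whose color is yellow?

With clues 1–3, Dana and Wendy are impossible for the one with color yellow.
With clues 1–5, Divya is impossible for the one with color yellow.
That leaves Zara.

Zara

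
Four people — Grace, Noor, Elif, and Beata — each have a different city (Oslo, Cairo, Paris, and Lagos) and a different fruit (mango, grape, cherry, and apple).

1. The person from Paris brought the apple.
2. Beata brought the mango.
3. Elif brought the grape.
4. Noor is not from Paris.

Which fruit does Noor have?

With clues 1–2, mango is impossible for Noor's fruit.
With clues 1–3, grape is impossible for Noor's fruit.
With clues 1–4, apple is impossible for Noor's fruit.
That leaves cherry.

cherry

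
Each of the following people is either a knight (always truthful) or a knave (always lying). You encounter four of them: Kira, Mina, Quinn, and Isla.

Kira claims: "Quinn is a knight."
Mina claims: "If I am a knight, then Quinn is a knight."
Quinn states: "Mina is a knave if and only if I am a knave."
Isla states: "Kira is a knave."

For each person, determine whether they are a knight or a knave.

Kira: knight, Mina: knight, Quinn: knight, Isla: knave

Consider Kira. Suppose Kira is a knave.
Then no assignment of the remaining roles makes every statement match its speaker's type — contradiction.
So Kira is a knight.
With that fixed, Isla's statement is false, so Isla is a knave.
Consider Mina. Suppose Mina is a knave.
Then Mina's own statement would have to be false, but it can't be — contradiction.
So Mina is a knight.
Consider Quinn. Suppose Quinn is a knave.
Then Kira's statement comes out false, contradicting Kira being a knight.
So Quinn is a knight.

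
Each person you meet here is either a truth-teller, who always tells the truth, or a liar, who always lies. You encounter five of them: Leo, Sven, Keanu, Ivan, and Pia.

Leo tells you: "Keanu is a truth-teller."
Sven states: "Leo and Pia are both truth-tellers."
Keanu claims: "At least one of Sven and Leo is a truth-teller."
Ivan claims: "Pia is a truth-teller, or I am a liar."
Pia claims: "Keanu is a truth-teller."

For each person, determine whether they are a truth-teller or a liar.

Consider Leo. Suppose Leo is a liar.
Then no assignment of the remaining roles makes every statement match its speaker's type — contradiction.
So Leo is a truth-teller.
With that fixed, Keanu's statement is true, so Keanu is a truth-teller.
With that fixed, Pia's statement is true, so Pia is a truth-teller.
With that fixed, Sven's statement is true, so Sven is a truth-teller.
With that fixed, Ivan's statement is true, so Ivan is a truth-teller.

Leo: truth-teller, Sven: truth-teller, Keanu: truth-teller, Ivan: truth-teller, Pia: truth-teller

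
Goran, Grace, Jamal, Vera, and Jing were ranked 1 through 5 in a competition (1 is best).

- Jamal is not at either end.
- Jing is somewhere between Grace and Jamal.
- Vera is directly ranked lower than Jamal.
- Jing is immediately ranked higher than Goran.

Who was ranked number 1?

Grace

With clue 1, Jamal is ruled out for rank 1.
With clues 1–2, Jing is ruled out for rank 1.
With clues 1–3, Vera is ruled out for rank 1.
With clues 1–4, Goran is ruled out for rank 1.
So rank 1 is Grace.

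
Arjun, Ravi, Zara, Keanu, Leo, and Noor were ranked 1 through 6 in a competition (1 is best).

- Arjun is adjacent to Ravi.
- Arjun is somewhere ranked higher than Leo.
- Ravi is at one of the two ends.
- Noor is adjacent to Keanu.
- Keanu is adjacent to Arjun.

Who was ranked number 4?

With clues 1–3, Arjun and Ravi are ruled out for rank 4.
With clues 1–5, Keanu, Leo, and Zara are ruled out for rank 4.
So rank 4 is Noor.

Noor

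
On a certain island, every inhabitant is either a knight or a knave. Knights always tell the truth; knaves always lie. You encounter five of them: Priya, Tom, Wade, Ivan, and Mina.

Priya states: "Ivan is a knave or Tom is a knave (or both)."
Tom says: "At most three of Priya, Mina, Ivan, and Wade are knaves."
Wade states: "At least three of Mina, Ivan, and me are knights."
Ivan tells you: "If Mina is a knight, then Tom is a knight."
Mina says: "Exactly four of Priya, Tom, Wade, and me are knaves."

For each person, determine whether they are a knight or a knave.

Priya: knave, Tom: knight, Wade: knave, Ivan: knight, Mina: knave

Consider Priya. Suppose Priya is a knight.
Then no assignment of the remaining roles makes every statement match its speaker's type — contradiction.
So Priya is a knave.
Consider Tom. Suppose Tom is a knave.
Then Priya's statement comes out true, contradicting Priya being a knave.
So Tom is a knight.
With that fixed, Ivan's statement is true, so Ivan is a knight.
With that fixed, Mina's statement is false, so Mina is a knave.
With that fixed, Wade's statement is false, so Wade is a knave.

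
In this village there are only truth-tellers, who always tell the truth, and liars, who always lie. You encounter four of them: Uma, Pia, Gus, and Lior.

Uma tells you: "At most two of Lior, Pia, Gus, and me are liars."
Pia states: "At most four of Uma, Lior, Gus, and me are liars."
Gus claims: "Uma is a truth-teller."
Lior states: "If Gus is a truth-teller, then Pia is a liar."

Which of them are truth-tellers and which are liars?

Regardless of anyone's role, Pia's statement is true, so Pia is a truth-teller.
Consider Uma. Suppose Uma is a liar.
Then no assignment of the remaining roles makes every statement match its speaker's type — contradiction.
So Uma is a truth-teller.
With that fixed, Gus's statement is true, so Gus is a truth-teller.
With that fixed, Lior's statement is false, so Lior is a liar.

Uma: truth-teller, Pia: truth-teller, Gus: truth-teller, Lior: liar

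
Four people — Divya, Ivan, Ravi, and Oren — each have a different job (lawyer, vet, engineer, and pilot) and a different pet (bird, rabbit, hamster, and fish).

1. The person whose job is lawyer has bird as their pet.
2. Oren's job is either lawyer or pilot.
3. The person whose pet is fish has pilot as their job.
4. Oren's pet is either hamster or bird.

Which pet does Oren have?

With clues 1–3, hamster and rabbit are impossible for Oren's pet.
With clues 1–4, fish is impossible for Oren's pet.
That leaves bird.

bird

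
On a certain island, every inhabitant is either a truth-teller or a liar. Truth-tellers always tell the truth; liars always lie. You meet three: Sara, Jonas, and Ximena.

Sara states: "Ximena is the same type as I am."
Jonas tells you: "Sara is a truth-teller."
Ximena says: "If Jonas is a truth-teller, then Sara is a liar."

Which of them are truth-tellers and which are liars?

Consider Sara. Suppose Sara is a truth-teller.
Then no assignment of the remaining roles makes every statement match its speaker's type — contradiction.
So Sara is a liar.
With that fixed, Jonas's statement is false, so Jonas is a liar.
With that fixed, Ximena's statement is true, so Ximena is a truth-teller.

Sara: liar, Jonas: liar, Ximena: truth-teller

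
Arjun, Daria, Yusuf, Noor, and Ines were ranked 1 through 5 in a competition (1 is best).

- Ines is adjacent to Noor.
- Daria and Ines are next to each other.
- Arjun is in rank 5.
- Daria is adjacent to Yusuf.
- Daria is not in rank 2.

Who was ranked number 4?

Yusuf

With clues 1–3, Arjun and Ines are ruled out for rank 4.
With clues 1–4, Daria is ruled out for rank 4.
With clues 1–5, Noor is ruled out for rank 4.
So rank 4 is Yusuf.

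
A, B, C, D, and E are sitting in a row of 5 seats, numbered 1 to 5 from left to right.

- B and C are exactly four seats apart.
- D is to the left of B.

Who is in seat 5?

With clue 1, A, D, and E are ruled out for seat 5.
With clues 1–2, C is ruled out for seat 5.
So seat 5 is B.

B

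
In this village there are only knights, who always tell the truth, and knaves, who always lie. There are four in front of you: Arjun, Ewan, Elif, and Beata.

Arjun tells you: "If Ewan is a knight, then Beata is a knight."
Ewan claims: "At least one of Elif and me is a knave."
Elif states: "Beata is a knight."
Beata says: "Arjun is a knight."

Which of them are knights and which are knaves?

Consider Arjun. Suppose Arjun is a knight.
Then no assignment of the remaining roles makes every statement match its speaker's type — contradiction.
So Arjun is a knave.
With that fixed, Beata's statement is false, so Beata is a knave.
With that fixed, Elif's statement is false, so Elif is a knave.
With that fixed, Ewan's statement is true, so Ewan is a knight.

Arjun: knave, Ewan: knight, Elif: knave, Beata: knave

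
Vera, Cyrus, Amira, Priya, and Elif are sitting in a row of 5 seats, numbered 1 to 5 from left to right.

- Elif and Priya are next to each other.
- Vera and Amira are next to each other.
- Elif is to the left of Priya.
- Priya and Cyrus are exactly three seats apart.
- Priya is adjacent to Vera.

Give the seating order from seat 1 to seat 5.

From clues 1–2: Cyrus is in {1,3,5}.
From clues 1–4: Elif → seat 1, Priya → seat 2, Cyrus → seat 5.
From clues 1–5: Vera → seat 3, Amira → seat 4.

Elif, Priya, Vera, Amira, Cyrus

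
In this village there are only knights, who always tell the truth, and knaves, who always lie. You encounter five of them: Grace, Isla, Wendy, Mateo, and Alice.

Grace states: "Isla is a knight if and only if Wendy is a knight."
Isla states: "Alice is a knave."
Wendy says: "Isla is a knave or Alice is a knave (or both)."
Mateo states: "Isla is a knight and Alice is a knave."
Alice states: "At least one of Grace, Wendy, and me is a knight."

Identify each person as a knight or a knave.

Grace: knave, Isla: knave, Wendy: knight, Mateo: knave, Alice: knight

Consider Grace. Suppose Grace is a knight.
Then no assignment of the remaining roles makes every statement match its speaker's type — contradiction.
So Grace is a knave.
Consider Isla. Suppose Isla is a knight.
Then no assignment of the remaining roles makes every statement match its speaker's type — contradiction.
So Isla is a knave.
With that fixed, Wendy's statement is true, so Wendy is a knight.
With that fixed, Mateo's statement is false, so Mateo is a knave.
With that fixed, Alice's statement is true, so Alice is a knight.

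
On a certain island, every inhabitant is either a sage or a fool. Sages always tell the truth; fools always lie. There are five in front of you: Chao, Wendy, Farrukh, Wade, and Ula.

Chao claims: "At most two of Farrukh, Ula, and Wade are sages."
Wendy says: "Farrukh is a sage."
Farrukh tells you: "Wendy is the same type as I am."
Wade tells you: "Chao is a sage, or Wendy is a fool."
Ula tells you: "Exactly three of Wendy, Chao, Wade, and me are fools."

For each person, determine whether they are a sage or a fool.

Consider Chao. Suppose Chao is a fool.
Then no assignment of the remaining roles makes every statement match its speaker's type — contradiction.
So Chao is a sage.
With that fixed, Wade's statement is true, so Wade is a sage.
With that fixed, Ula's statement is false, so Ula is a fool.
Consider Wendy. Suppose Wendy is a fool.
Then whichever role Farrukh has, Farrukh's statement has the wrong truth value — contradiction.
So Wendy is a sage.
Consider Farrukh. Suppose Farrukh is a fool.
Then Wendy's statement comes out false, contradicting Wendy being a sage.
So Farrukh is a sage.

Chao: sage, Wendy: sage, Farrukh: sage, Wade: sage, Ula: fool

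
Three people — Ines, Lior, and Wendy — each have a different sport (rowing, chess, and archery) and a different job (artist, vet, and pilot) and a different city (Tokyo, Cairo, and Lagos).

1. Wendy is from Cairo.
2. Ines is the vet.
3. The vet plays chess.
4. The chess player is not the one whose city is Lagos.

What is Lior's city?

Clue 1 rules out Cairo for Lior's city.
With clues 1–4, Tokyo is impossible for Lior's city.
That leaves Lagos.

Lagos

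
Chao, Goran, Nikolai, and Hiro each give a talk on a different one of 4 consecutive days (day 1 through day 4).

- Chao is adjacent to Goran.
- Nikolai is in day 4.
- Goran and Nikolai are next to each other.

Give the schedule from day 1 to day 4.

From clues 1–2: Nikolai → day 4.
From clues 1–3: Hiro → day 1, Chao → day 2, Goran → day 3.

Hiro, Chao, Goran, Nikolai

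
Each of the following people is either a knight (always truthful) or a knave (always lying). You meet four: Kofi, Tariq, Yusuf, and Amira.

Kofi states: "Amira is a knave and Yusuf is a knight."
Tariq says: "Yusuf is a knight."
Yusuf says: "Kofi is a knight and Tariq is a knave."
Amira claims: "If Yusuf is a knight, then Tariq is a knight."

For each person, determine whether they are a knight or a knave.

Consider Kofi. Suppose Kofi is a knight.
Then no assignment of the remaining roles makes every statement match its speaker's type — contradiction.
So Kofi is a knave.
With that fixed, Yusuf's statement is false, so Yusuf is a knave.
With that fixed, Amira's statement is true, so Amira is a knight.
With that fixed, Tariq's statement is false, so Tariq is a knave.

Kofi: knave, Tariq: knave, Yusuf: knave, Amira: knight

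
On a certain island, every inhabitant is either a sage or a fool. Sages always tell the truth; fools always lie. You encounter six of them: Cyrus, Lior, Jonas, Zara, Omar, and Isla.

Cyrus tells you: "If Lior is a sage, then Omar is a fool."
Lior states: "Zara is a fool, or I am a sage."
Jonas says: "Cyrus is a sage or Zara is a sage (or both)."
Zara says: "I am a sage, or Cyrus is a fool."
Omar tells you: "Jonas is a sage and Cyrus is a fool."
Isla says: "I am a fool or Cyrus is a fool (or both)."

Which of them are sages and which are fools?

Cyrus: fool, Lior: sage, Jonas: sage, Zara: sage, Omar: sage, Isla: sage

Consider Cyrus. Suppose Cyrus is a sage.
Then whichever role Isla has, Isla's statement has the wrong truth value — contradiction.
So Cyrus is a fool.
With that fixed, Zara's statement is true, so Zara is a sage.
With that fixed, Isla's statement is true, so Isla is a sage.
With that fixed, Jonas's statement is true, so Jonas is a sage.
With that fixed, Omar's statement is true, so Omar is a sage.
Consider Lior. Suppose Lior is a fool.
Then Cyrus's statement comes out true, contradicting Cyrus being a fool.
So Lior is a sage.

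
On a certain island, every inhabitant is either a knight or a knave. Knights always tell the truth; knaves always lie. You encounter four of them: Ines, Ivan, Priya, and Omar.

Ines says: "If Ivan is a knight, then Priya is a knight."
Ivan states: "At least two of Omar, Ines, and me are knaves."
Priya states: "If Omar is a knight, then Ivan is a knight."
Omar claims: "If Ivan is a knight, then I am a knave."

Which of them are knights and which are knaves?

Ines: knight, Ivan: knave, Priya: knave, Omar: knight

Consider Ines. Suppose Ines is a knave.
Then no assignment of the remaining roles makes every statement match its speaker's type — contradiction.
So Ines is a knight.
Consider Ivan. Suppose Ivan is a knight.
Then Ivan's own statement would have to be true, but it can't be — contradiction.
So Ivan is a knave.
With that fixed, Omar's statement is true, so Omar is a knight.
With that fixed, Priya's statement is false, so Priya is a knave.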